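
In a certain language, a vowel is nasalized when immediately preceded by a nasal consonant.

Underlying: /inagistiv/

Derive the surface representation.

/a/ after nasal /n/ → [ã]

[inãgistiv]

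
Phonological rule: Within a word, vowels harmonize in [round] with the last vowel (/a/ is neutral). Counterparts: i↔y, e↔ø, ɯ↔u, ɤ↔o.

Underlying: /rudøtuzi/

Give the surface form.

[rɯdetɯzi]

/u/ harmonizes with /i/ ([-round]) → [ɯ]
/ø/ harmonizes with /i/ ([-round]) → [e]
/u/ harmonizes with /i/ ([-round]) → [ɯ]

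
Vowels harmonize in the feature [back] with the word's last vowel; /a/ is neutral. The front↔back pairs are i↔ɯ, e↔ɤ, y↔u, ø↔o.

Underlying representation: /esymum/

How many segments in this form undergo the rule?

/e/ harmonizes with /u/ ([+back]) → [ɤ]
/y/ harmonizes with /u/ ([+back]) → [u]
2 segments change.

2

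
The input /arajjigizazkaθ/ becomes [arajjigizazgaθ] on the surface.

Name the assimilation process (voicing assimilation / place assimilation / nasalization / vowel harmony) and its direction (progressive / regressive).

voicing assimilation, progressive

/k/→[g].
Each target copies a feature from the preceding segment, so the direction is progressive.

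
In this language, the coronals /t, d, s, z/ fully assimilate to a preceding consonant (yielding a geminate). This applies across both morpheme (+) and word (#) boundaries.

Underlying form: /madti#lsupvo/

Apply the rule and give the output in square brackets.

[maddi#llupvo]

/t/ after /d/ → [d] (total assimilation)
/s/ after /l/ → [l] (total assimilation)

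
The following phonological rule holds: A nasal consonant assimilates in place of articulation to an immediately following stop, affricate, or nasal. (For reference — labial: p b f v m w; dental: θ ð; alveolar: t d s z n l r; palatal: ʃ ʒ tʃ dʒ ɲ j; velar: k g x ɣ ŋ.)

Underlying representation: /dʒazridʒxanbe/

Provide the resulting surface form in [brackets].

[dʒazridʒxambe]

/n/ before /b/ (labial) → [m]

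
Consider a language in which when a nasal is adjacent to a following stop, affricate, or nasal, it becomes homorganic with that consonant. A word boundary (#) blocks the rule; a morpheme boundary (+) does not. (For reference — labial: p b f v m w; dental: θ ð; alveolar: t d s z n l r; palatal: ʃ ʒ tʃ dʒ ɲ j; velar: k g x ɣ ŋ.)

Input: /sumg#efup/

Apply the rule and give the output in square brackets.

/m/ before /g/ (velar) → [ŋ]

[suŋg#efup]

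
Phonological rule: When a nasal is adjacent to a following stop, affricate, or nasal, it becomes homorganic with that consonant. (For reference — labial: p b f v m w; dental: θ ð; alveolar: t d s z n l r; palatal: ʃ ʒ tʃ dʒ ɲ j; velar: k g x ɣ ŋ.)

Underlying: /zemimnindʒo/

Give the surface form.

/m/ before /n/ (alveolar) → [n]
/n/ before /dʒ/ (palatal) → [ɲ]

[zeminniɲdʒo]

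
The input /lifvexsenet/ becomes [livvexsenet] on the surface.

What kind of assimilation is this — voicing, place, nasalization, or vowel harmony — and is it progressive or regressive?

/f/→[v].
Each target copies a feature from the following segment, so the direction is regressive.

voicing assimilation, regressive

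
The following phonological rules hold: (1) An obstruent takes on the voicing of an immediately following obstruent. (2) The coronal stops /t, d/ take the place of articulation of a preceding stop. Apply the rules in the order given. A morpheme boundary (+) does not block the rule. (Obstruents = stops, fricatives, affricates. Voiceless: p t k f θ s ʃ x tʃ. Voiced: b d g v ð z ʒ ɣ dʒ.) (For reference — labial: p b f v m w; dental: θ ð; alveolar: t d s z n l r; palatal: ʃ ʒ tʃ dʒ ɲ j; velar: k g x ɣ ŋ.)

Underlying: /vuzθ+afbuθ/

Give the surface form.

Rule 1: /z/ before /θ/ (voiceless) → [s]
Rule 1: /f/ before /b/ (voiced) → [v]
After rule 1: vusθ+avbuθ
Rule 2: no segment meets the rule's conditions; no change.

[vusθ+avbuθ]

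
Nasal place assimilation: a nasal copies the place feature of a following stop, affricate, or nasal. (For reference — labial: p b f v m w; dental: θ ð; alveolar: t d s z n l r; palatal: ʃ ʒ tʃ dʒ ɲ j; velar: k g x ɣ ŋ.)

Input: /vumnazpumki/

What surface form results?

/m/ before /n/ (alveolar) → [n]
/m/ before /k/ (velar) → [ŋ]

[vunnazpuŋki]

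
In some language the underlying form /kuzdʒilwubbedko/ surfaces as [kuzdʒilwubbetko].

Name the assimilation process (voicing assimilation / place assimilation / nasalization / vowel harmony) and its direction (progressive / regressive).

voicing assimilation, regressive

/d/→[t].
Each target copies a feature from the following segment, so the direction is regressive.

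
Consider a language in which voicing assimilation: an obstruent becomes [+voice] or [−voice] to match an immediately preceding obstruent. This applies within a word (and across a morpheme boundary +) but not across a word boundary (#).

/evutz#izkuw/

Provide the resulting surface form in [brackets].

/z/ after /t/ (voiceless) → [s]
/k/ after /z/ (voiced) → [g]

[evuts#izguw]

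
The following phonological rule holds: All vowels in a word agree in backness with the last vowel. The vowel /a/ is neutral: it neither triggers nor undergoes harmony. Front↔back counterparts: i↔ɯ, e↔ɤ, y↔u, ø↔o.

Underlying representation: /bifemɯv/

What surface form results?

/i/ harmonizes with /ɯ/ ([+back]) → [ɯ]
/e/ harmonizes with /ɯ/ ([+back]) → [ɤ]

[bɯfɤmɯv]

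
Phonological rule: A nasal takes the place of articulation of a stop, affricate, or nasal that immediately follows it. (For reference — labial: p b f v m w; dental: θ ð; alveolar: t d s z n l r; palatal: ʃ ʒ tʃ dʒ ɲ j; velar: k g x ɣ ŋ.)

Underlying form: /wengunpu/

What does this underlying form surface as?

[weŋgumpu]

/n/ before /g/ (velar) → [ŋ]
/n/ before /p/ (labial) → [m]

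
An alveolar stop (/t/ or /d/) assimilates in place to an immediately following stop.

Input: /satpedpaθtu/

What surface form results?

/t/ before /p/ (labial) → [p]
/d/ before /p/ (labial) → [b]

[sappebpaθtu]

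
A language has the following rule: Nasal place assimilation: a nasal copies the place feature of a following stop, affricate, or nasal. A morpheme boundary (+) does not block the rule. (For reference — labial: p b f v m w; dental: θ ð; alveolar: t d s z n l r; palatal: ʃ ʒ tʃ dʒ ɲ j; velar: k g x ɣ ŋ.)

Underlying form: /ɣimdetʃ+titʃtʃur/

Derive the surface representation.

/m/ before /d/ (alveolar) → [n]

[ɣindetʃ+titʃtʃur]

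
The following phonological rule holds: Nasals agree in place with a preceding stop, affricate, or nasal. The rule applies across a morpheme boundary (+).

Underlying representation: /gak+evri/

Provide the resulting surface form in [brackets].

no segment meets the rule's conditions; no change.

[gak+evri]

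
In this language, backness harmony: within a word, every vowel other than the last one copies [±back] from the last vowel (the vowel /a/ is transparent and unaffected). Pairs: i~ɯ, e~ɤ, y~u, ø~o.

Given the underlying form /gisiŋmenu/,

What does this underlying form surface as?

/i/ harmonizes with /u/ ([+back]) → [ɯ]
/i/ harmonizes with /u/ ([+back]) → [ɯ]
/e/ harmonizes with /u/ ([+back]) → [ɤ]

[gɯsɯŋmɤnu]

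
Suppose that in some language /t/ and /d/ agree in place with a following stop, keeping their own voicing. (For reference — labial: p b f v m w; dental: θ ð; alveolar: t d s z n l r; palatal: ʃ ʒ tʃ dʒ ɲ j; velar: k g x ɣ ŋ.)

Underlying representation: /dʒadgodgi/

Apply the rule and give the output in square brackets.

[dʒaggoggi]

/d/ before /g/ (velar) → [g]
/d/ before /g/ (velar) → [g]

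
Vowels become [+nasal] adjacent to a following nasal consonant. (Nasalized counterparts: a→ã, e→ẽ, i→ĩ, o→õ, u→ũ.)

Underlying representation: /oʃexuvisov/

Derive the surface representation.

no segment meets the rule's conditions; no change.

[oʃexuvisov]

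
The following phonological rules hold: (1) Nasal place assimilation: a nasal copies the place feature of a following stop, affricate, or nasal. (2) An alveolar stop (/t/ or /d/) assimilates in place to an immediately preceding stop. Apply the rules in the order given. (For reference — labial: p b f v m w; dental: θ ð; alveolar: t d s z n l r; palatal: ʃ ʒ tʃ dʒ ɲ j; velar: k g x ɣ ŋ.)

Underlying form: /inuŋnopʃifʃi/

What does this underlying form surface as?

[inunnopʃifʃi]

Rule 1: /ŋ/ before /n/ (alveolar) → [n]
After rule 1: inunnopʃifʃi
Rule 2: no segment meets the rule's conditions; no change.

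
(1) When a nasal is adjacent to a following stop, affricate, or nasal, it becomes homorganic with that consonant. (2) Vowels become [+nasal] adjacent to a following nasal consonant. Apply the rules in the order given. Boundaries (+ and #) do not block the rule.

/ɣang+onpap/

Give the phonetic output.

[ɣãŋg+õmpap]

Rule 1: /n/ before /g/ (velar) → [ŋ]
Rule 1: /n/ before /p/ (labial) → [m]
After rule 1: ɣaŋg+ompap
Rule 2: /a/ before nasal /ŋ/ → [ã]
Rule 2: /o/ before nasal /m/ → [õ]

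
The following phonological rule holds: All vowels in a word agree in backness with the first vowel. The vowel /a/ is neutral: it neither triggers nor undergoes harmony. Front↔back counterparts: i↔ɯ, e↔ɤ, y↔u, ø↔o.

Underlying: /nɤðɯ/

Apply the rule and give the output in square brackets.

[nɤðɯ]

no segment meets the rule's conditions; no change.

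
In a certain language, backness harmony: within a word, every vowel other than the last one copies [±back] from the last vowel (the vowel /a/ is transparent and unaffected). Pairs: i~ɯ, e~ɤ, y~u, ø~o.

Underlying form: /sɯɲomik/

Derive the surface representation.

/ɯ/ harmonizes with /i/ ([-back]) → [i]
/o/ harmonizes with /i/ ([-back]) → [ø]

[siɲømik]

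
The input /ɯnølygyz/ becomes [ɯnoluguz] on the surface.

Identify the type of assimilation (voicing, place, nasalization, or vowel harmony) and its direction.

vowel harmony, progressive

/ø/→[o] /y/→[u] /y/→[u].
Vowels agree with the first vowel, so the harmony is progressive.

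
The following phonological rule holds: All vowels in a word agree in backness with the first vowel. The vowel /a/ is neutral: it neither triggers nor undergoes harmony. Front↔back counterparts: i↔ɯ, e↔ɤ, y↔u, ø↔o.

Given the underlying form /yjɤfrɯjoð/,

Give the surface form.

[yjefrijøð]

/ɤ/ harmonizes with /y/ ([-back]) → [e]
/ɯ/ harmonizes with /y/ ([-back]) → [i]
/o/ harmonizes with /y/ ([-back]) → [ø]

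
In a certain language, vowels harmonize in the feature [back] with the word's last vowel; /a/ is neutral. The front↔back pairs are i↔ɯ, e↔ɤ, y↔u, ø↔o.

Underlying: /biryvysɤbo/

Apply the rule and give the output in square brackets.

[bɯruvusɤbo]

/i/ harmonizes with /o/ ([+back]) → [ɯ]
/y/ harmonizes with /o/ ([+back]) → [u]
/y/ harmonizes with /o/ ([+back]) → [u]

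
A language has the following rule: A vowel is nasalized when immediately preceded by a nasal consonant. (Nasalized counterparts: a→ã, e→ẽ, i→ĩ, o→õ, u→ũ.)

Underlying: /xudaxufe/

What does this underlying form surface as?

[xudaxufe]

no segment meets the rule's conditions; no change.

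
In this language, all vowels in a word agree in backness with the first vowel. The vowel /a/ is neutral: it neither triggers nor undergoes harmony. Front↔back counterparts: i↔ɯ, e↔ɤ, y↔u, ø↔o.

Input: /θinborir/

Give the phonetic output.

/o/ harmonizes with /i/ ([-back]) → [ø]

[θinbørir]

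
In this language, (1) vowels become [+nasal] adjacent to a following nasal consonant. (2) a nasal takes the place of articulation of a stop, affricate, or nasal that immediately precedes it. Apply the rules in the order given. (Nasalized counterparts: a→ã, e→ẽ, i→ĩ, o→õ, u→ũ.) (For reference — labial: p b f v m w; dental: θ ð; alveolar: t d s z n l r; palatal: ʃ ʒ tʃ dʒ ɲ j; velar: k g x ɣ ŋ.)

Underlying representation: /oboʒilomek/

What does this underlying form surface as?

Rule 1: /o/ before nasal /m/ → [õ]
After rule 1: oboʒilõmek
Rule 2: no segment meets the rule's conditions; no change.

[oboʒilõmek]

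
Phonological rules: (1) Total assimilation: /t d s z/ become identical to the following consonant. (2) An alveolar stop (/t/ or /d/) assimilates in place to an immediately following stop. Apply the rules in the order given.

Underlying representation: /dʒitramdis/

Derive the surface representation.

[dʒirramdis]

Rule 1: /t/ before /r/ → [r] (total assimilation)
After rule 1: dʒirramdis
Rule 2: no segment meets the rule's conditions; no change.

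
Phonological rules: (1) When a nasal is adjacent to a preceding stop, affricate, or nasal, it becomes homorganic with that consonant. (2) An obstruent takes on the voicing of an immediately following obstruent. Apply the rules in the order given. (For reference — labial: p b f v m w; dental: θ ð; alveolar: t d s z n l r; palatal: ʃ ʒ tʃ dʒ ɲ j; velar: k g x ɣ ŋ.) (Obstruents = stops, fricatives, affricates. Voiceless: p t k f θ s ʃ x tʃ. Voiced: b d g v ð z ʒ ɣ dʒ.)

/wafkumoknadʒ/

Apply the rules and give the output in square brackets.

[wafkumokŋadʒ]

Rule 1: /n/ after /k/ (velar) → [ŋ]
After rule 1: wafkumokŋadʒ
Rule 2: no segment meets the rule's conditions; no change.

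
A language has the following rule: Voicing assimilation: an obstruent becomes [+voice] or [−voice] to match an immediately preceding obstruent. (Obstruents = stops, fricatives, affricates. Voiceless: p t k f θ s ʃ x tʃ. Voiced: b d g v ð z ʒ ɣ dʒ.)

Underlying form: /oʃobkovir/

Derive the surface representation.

[oʃobgovir]

/k/ after /b/ (voiced) → [g]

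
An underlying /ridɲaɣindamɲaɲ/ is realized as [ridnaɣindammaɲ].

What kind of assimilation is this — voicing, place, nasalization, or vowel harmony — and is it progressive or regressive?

place assimilation, progressive

/ɲ/→[n] /ɲ/→[m].
Each target copies a feature from the preceding segment, so the direction is progressive.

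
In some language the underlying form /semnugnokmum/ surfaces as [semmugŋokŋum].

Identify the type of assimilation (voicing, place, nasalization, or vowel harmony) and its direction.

/n/→[m] /n/→[ŋ] /m/→[ŋ].
Each target copies a feature from the preceding segment, so the direction is progressive.

place assimilation, progressive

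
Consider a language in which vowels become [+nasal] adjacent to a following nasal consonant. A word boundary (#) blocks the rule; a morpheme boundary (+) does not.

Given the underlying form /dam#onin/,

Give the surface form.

/a/ before nasal /m/ → [ã]
/o/ before nasal /n/ → [õ]
/i/ before nasal /n/ → [ĩ]

[dãm#õnĩn]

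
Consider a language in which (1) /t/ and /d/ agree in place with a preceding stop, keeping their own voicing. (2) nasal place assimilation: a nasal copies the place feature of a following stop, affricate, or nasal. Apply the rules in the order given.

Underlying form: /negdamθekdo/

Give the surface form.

[neggamθekgo]

Rule 1: /d/ after /g/ (velar) → [g]
Rule 1: /d/ after /k/ (velar) → [g]
After rule 1: neggamθekgo
Rule 2: no segment meets the rule's conditions; no change.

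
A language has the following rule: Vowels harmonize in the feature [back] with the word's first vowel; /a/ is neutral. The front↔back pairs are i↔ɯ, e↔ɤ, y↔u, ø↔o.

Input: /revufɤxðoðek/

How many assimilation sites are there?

/u/ harmonizes with /e/ ([-back]) → [y]
/ɤ/ harmonizes with /e/ ([-back]) → [e]
/o/ harmonizes with /e/ ([-back]) → [ø]
3 segments change.

3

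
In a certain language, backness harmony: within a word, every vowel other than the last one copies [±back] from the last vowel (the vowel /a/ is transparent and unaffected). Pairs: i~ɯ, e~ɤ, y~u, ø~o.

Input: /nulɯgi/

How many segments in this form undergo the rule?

/u/ harmonizes with /i/ ([-back]) → [y]
/ɯ/ harmonizes with /i/ ([-back]) → [i]
2 segments change.

2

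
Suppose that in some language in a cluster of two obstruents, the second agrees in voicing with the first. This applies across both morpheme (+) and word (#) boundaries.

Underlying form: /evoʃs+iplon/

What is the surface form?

no segment meets the rule's conditions; no change.

[evoʃs+iplon]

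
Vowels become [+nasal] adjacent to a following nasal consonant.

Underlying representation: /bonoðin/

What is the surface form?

[bõnoðĩn]

/o/ before nasal /n/ → [õ]
/i/ before nasal /n/ → [ĩ]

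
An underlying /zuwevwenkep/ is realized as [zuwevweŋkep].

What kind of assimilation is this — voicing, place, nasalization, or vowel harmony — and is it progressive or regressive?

place assimilation, regressive

/n/→[ŋ].
Each target copies a feature from the following segment, so the direction is regressive.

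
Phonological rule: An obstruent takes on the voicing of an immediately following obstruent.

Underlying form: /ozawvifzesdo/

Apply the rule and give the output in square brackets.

[ozawvivzezdo]

/f/ before /z/ (voiced) → [v]
/s/ before /d/ (voiced) → [z]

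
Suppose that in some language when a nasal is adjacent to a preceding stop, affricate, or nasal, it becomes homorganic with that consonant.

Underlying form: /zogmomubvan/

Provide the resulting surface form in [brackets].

[zogŋomubvan]

/m/ after /g/ (velar) → [ŋ]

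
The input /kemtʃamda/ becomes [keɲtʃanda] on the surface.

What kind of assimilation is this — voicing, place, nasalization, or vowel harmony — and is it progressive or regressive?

/m/→[ɲ] /m/→[n].
Each target copies a feature from the following segment, so the direction is regressive.

place assimilation, regressive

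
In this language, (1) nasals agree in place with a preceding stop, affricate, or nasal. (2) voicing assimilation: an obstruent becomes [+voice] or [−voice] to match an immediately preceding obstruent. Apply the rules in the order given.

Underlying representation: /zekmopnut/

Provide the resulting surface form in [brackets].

Rule 1: /m/ after /k/ (velar) → [ŋ]
Rule 1: /n/ after /p/ (labial) → [m]
After rule 1: zekŋopmut
Rule 2: no segment meets the rule's conditions; no change.

[zekŋopmut]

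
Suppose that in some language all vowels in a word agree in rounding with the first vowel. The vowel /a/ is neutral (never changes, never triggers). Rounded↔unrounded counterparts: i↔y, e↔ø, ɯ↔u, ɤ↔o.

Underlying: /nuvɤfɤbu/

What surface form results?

/ɤ/ harmonizes with /u/ ([+round]) → [o]
/ɤ/ harmonizes with /u/ ([+round]) → [o]

[nuvofobu]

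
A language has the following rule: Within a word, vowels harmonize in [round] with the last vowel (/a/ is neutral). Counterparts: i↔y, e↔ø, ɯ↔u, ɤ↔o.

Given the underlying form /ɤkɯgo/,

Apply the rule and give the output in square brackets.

[okugo]

/ɤ/ harmonizes with /o/ ([+round]) → [o]
/ɯ/ harmonizes with /o/ ([+round]) → [u]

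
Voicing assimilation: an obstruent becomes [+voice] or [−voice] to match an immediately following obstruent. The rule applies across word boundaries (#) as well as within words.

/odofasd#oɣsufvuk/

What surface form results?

[odofazd#oxsuvvuk]

/s/ before /d/ (voiced) → [z]
/ɣ/ before /s/ (voiceless) → [x]
/f/ before /v/ (voiced) → [v]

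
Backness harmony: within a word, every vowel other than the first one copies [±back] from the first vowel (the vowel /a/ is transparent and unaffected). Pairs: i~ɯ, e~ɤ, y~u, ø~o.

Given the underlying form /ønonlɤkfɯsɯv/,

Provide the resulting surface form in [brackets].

[ønønlekfisiv]

/o/ harmonizes with /ø/ ([-back]) → [ø]
/ɤ/ harmonizes with /ø/ ([-back]) → [e]
/ɯ/ harmonizes with /ø/ ([-back]) → [i]
/ɯ/ harmonizes with /ø/ ([-back]) → [i]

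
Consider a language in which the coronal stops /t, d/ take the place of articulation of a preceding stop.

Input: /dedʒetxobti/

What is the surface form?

/t/ after /b/ (labial) → [p]

[dedʒetxobpi]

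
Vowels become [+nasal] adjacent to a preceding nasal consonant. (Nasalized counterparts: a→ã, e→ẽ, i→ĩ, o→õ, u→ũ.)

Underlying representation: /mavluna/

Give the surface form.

/a/ after nasal /m/ → [ã]
/a/ after nasal /n/ → [ã]

[mãvlunã]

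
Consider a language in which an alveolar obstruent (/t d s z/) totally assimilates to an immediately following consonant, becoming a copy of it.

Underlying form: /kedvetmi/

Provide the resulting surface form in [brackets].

/d/ before /v/ → [v] (total assimilation)
/t/ before /m/ → [m] (total assimilation)

[kevvemmi]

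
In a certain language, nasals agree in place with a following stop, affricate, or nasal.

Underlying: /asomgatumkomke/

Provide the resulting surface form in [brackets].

/m/ before /g/ (velar) → [ŋ]
/m/ before /k/ (velar) → [ŋ]
/m/ before /k/ (velar) → [ŋ]

[asoŋgatuŋkoŋke]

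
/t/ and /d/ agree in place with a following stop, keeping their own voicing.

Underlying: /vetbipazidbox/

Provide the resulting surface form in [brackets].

[vepbipazibbox]

/t/ before /b/ (labial) → [p]
/d/ before /b/ (labial) → [b]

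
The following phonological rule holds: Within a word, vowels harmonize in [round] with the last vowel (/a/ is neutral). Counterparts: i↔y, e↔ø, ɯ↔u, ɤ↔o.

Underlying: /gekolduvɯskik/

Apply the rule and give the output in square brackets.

/o/ harmonizes with /i/ ([-round]) → [ɤ]
/u/ harmonizes with /i/ ([-round]) → [ɯ]

[gekɤldɯvɯskik]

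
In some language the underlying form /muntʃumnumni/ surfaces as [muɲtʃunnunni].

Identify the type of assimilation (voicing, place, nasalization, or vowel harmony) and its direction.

/n/→[ɲ] /m/→[n] /m/→[n].
Each target copies a feature from the following segment, so the direction is regressive.

place assimilation, regressive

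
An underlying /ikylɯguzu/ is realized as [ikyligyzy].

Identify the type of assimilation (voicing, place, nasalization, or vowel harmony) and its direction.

vowel harmony, progressive

/ɯ/→[i] /u/→[y] /u/→[y].
Vowels agree with the first vowel, so the harmony is progressive.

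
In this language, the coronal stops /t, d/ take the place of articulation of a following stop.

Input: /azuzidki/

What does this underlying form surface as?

[azuzigki]

/d/ before /k/ (velar) → [g]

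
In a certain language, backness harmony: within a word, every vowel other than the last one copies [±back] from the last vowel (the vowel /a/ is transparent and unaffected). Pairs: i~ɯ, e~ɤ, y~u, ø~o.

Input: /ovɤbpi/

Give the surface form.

[øvebpi]

/o/ harmonizes with /i/ ([-back]) → [ø]
/ɤ/ harmonizes with /i/ ([-back]) → [e]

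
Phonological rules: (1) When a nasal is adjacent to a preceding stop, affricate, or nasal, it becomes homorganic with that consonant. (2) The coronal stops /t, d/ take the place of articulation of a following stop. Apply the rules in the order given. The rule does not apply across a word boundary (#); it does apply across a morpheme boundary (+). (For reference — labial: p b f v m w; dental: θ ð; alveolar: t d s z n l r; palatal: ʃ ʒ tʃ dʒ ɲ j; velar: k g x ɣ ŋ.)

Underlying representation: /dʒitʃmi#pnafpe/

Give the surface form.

[dʒitʃɲi#pmafpe]

Rule 1: /m/ after /tʃ/ (palatal) → [ɲ]
Rule 1: /n/ after /p/ (labial) → [m]
After rule 1: dʒitʃɲi#pmafpe
Rule 2: no segment meets the rule's conditions; no change.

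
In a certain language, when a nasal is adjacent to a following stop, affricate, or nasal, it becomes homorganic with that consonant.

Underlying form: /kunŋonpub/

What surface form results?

[kuŋŋompub]

/n/ before /ŋ/ (velar) → [ŋ]
/n/ before /p/ (labial) → [m]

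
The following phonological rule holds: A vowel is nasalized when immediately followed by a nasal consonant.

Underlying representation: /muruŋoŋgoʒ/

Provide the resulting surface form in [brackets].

[murũŋõŋgoʒ]

/u/ before nasal /ŋ/ → [ũ]
/o/ before nasal /ŋ/ → [õ]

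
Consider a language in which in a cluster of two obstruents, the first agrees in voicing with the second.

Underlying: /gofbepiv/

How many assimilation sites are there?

/f/ before /b/ (voiced) → [v]
1 segment changes.

1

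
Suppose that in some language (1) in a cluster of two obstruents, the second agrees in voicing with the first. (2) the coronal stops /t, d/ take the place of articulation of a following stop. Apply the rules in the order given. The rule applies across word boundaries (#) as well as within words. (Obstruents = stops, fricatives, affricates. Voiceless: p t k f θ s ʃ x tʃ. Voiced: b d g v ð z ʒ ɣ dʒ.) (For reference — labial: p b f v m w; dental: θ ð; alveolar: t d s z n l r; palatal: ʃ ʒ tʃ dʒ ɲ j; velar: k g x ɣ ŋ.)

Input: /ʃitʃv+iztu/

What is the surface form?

Rule 1: /v/ after /tʃ/ (voiceless) → [f]
Rule 1: /t/ after /z/ (voiced) → [d]
After rule 1: ʃitʃf+izdu
Rule 2: no segment meets the rule's conditions; no change.

[ʃitʃf+izdu]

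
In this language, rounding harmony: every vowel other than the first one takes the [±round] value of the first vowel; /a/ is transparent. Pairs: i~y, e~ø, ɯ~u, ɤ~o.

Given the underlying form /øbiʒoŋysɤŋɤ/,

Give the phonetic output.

[øbyʒoŋysoŋo]

/i/ harmonizes with /ø/ ([+round]) → [y]
/ɤ/ harmonizes with /ø/ ([+round]) → [o]
/ɤ/ harmonizes with /ø/ ([+round]) → [o]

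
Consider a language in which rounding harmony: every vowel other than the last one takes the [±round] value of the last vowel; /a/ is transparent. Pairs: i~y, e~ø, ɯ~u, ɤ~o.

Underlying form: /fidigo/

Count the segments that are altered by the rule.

2

/i/ harmonizes with /o/ ([+round]) → [y]
/i/ harmonizes with /o/ ([+round]) → [y]
2 segments change.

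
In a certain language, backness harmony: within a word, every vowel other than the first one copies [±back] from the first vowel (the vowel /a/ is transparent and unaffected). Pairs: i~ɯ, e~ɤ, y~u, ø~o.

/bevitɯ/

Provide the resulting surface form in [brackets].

/ɯ/ harmonizes with /e/ ([-back]) → [i]

[beviti]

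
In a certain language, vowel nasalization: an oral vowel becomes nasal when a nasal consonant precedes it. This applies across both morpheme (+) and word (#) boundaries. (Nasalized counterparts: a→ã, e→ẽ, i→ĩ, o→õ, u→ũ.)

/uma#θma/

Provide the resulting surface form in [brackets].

/a/ after nasal /m/ → [ã]
/a/ after nasal /m/ → [ã]

[umã#θmã]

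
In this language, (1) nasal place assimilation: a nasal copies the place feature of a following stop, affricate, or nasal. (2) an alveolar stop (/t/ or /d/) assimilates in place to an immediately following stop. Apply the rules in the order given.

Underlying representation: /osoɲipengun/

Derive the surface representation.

[osoɲipeŋgun]

Rule 1: /n/ before /g/ (velar) → [ŋ]
After rule 1: osoɲipeŋgun
Rule 2: no segment meets the rule's conditions; no change.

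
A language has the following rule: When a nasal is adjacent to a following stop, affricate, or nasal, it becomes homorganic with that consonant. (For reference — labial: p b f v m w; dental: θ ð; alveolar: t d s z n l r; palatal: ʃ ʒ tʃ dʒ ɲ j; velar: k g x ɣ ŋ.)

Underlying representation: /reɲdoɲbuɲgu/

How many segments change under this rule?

3

/ɲ/ before /d/ (alveolar) → [n]
/ɲ/ before /b/ (labial) → [m]
/ɲ/ before /g/ (velar) → [ŋ]
3 segments change.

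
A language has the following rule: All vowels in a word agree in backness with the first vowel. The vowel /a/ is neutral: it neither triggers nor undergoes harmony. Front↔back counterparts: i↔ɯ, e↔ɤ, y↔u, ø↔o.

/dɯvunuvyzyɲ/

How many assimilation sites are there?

/y/ harmonizes with /ɯ/ ([+back]) → [u]
/y/ harmonizes with /ɯ/ ([+back]) → [u]
2 segments change.

2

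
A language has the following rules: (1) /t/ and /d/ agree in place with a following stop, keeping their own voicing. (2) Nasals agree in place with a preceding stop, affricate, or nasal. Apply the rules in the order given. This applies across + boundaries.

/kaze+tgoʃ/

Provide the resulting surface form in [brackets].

Rule 1: /t/ before /g/ (velar) → [k]
After rule 1: kaze+kgoʃ
Rule 2: no segment meets the rule's conditions; no change.

[kaze+kgoʃ]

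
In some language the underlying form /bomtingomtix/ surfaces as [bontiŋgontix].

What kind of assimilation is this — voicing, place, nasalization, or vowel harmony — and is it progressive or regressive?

place assimilation, regressive

/m/→[n] /n/→[ŋ] /m/→[n].
Each target copies a feature from the following segment, so the direction is regressive.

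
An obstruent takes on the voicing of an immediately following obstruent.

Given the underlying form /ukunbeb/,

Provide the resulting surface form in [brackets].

[ukunbeb]

no segment meets the rule's conditions; no change.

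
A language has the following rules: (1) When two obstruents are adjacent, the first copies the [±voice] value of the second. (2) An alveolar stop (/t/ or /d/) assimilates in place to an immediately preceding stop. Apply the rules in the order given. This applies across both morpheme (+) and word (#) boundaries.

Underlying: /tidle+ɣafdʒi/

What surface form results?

[tidle+ɣavdʒi]

Rule 1: /f/ before /dʒ/ (voiced) → [v]
After rule 1: tidle+ɣavdʒi
Rule 2: no segment meets the rule's conditions; no change.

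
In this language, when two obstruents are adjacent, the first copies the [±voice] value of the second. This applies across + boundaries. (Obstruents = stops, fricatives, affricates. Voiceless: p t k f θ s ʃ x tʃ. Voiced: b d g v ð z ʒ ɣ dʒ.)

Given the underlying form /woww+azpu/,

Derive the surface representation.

/z/ before /p/ (voiceless) → [s]

[woww+aspu]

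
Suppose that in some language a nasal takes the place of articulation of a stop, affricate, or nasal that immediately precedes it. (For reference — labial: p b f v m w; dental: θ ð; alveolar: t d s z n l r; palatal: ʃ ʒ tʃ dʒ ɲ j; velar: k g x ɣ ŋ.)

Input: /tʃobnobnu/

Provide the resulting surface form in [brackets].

[tʃobmobmu]

/n/ after /b/ (labial) → [m]
/n/ after /b/ (labial) → [m]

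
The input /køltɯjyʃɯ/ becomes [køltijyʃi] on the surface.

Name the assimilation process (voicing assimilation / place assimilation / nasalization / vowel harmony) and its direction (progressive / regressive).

/ɯ/→[i] /ɯ/→[i].
Vowels agree with the first vowel, so the harmony is progressive.

vowel harmony, progressive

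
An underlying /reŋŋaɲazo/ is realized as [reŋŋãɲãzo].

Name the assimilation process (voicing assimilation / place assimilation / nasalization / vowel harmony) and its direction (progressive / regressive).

/a/→[ã] /a/→[ã].
Each target copies a feature from the preceding segment, so the direction is progressive.

nasalization, progressive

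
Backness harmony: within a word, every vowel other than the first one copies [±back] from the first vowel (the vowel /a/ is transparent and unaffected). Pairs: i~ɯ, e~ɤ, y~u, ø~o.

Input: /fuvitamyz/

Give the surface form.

/i/ harmonizes with /u/ ([+back]) → [ɯ]
/y/ harmonizes with /u/ ([+back]) → [u]

[fuvɯtamuz]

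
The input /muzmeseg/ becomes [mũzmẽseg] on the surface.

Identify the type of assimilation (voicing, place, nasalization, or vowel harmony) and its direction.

/u/→[ũ] /e/→[ẽ].
Each target copies a feature from the preceding segment, so the direction is progressive.

nasalization, progressive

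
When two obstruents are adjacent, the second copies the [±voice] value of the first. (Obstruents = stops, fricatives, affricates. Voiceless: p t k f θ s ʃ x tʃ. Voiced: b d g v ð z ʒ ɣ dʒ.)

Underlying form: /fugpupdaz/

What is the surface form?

[fugbuptaz]

/p/ after /g/ (voiced) → [b]
/d/ after /p/ (voiceless) → [t]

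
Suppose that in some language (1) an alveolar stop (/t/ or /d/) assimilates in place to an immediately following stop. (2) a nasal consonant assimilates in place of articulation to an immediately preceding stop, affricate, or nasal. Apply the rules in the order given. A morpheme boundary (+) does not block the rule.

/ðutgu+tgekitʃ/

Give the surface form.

Rule 1: /t/ before /g/ (velar) → [k]
Rule 1: /t/ before /g/ (velar) → [k]
After rule 1: ðukgu+kgekitʃ
Rule 2: no segment meets the rule's conditions; no change.

[ðukgu+kgekitʃ]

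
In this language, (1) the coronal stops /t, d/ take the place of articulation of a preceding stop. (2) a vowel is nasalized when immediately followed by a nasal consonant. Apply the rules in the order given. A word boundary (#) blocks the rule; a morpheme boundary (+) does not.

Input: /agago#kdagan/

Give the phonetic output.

[agago#kgagãn]

Rule 1: /d/ after /k/ (velar) → [g]
After rule 1: agago#kgagan
Rule 2: /a/ before nasal /n/ → [ã]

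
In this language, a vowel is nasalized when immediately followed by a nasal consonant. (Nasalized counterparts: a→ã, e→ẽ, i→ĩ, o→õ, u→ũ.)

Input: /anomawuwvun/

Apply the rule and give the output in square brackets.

[ãnõmawuwvũn]

/a/ before nasal /n/ → [ã]
/o/ before nasal /m/ → [õ]
/u/ before nasal /n/ → [ũ]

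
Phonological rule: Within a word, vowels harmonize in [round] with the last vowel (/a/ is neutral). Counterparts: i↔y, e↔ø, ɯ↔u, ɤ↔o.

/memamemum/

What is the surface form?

/e/ harmonizes with /u/ ([+round]) → [ø]
/e/ harmonizes with /u/ ([+round]) → [ø]

[mømamømum]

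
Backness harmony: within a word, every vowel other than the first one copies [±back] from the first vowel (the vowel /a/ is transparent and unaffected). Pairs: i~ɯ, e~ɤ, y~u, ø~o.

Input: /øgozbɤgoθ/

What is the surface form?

/o/ harmonizes with /ø/ ([-back]) → [ø]
/ɤ/ harmonizes with /ø/ ([-back]) → [e]
/o/ harmonizes with /ø/ ([-back]) → [ø]

[øgøzbegøθ]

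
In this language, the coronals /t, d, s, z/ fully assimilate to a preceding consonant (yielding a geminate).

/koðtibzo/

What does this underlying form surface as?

[koððibbo]

/t/ after /ð/ → [ð] (total assimilation)
/z/ after /b/ → [b] (total assimilation)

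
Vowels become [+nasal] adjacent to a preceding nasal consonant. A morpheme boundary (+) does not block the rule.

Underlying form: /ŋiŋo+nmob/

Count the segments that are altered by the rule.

3

/i/ after nasal /ŋ/ → [ĩ]
/o/ after nasal /ŋ/ → [õ]
/o/ after nasal /m/ → [õ]
3 segments change.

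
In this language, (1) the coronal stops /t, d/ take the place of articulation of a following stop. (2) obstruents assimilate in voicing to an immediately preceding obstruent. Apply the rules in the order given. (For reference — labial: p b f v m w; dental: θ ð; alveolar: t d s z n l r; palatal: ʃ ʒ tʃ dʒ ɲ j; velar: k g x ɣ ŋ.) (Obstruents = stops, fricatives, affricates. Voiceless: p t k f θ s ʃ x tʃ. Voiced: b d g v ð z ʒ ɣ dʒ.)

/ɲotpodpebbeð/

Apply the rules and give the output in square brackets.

Rule 1: /t/ before /p/ (labial) → [p]
Rule 1: /d/ before /p/ (labial) → [b]
After rule 1: ɲoppobpebbeð
Rule 2: /p/ after /b/ (voiced) → [b]

[ɲoppobbebbeð]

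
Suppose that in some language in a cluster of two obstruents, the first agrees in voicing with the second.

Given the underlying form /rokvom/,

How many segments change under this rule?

1

/k/ before /v/ (voiced) → [g]
1 segment changes.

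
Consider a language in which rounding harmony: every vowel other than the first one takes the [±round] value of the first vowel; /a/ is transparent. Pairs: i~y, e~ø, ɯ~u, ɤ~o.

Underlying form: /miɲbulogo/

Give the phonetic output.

[miɲbɯlɤgɤ]

/u/ harmonizes with /i/ ([-round]) → [ɯ]
/o/ harmonizes with /i/ ([-round]) → [ɤ]
/o/ harmonizes with /i/ ([-round]) → [ɤ]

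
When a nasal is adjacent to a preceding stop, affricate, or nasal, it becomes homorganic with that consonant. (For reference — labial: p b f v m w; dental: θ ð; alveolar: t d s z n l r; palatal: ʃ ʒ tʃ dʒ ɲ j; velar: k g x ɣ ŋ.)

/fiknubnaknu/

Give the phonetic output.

[fikŋubmakŋu]

/n/ after /k/ (velar) → [ŋ]
/n/ after /b/ (labial) → [m]
/n/ after /k/ (velar) → [ŋ]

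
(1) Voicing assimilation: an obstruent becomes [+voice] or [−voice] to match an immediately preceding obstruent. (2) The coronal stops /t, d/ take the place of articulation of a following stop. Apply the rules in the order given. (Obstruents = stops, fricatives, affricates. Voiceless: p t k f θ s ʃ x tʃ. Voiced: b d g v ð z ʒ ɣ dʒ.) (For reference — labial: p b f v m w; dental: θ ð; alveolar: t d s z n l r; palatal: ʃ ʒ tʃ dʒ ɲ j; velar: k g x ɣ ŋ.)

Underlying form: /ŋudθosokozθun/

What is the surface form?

Rule 1: /θ/ after /d/ (voiced) → [ð]
Rule 1: /θ/ after /z/ (voiced) → [ð]
After rule 1: ŋudðosokozðun
Rule 2: no segment meets the rule's conditions; no change.

[ŋudðosokozðun]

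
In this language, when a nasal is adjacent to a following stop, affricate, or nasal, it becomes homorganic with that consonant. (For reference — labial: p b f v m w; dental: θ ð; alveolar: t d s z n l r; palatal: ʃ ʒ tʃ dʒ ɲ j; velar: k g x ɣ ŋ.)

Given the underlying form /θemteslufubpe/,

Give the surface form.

/m/ before /t/ (alveolar) → [n]

[θenteslufubpe]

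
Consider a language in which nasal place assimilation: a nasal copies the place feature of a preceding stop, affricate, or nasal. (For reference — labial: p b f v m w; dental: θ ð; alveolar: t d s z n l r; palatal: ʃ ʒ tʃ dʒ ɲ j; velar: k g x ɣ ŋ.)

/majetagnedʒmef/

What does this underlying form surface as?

/n/ after /g/ (velar) → [ŋ]
/m/ after /dʒ/ (palatal) → [ɲ]

[majetagŋedʒɲef]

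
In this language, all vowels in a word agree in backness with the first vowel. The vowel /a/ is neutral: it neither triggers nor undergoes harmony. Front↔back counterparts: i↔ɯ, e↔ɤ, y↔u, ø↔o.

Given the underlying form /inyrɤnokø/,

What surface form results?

[inyrenøkø]

/ɤ/ harmonizes with /i/ ([-back]) → [e]
/o/ harmonizes with /i/ ([-back]) → [ø]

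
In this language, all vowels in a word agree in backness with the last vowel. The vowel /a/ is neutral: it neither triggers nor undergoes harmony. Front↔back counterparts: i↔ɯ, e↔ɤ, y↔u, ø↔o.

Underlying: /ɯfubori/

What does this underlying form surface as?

/ɯ/ harmonizes with /i/ ([-back]) → [i]
/u/ harmonizes with /i/ ([-back]) → [y]
/o/ harmonizes with /i/ ([-back]) → [ø]

[ifybøri]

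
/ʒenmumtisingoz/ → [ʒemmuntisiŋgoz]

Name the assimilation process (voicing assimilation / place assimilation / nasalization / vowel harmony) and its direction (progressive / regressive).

/n/→[m] /m/→[n] /n/→[ŋ].
Each target copies a feature from the following segment, so the direction is regressive.

place assimilation, regressive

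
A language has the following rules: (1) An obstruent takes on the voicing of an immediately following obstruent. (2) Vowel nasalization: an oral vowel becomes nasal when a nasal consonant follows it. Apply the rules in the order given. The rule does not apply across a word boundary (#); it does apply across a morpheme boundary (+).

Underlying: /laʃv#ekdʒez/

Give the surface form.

[laʒv#egdʒez]

Rule 1: /ʃ/ before /v/ (voiced) → [ʒ]
Rule 1: /k/ before /dʒ/ (voiced) → [g]
After rule 1: laʒv#egdʒez
Rule 2: no segment meets the rule's conditions; no change.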